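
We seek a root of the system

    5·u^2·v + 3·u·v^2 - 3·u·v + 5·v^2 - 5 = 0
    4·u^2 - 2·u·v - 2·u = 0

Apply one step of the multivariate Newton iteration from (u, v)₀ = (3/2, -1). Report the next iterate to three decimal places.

(0.828, -0.690)

At (3/2, -1): F = (-2.250, 9.000).
Jacobian J = [[10·u·v + 3·v^2 - 3·v, 5·u^2 + 6·u·v - 3·u + 10·v], [8·u - 2·v - 2, -2·u]].
At the point, J = [[-9.000, -12.250], [12.000, -3.000]] (det J = 174.000).
Solving J·Δ = −F gives Δ = (-0.672, 0.310).
Then the next iterate is (u, v)₁ = (0.828, -0.690).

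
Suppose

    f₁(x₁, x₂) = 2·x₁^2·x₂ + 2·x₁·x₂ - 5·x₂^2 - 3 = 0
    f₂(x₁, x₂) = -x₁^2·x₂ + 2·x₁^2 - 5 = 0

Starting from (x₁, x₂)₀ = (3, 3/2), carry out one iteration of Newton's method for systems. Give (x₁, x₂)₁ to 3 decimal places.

At (3, 3/2): F = (21.750, -0.500).
Jacobian J = [[4·x₁·x₂ + 2·x₂, 2·x₁^2 + 2·x₁ - 10·x₂], [-2·x₁·x₂ + 4·x₁, -x₁^2]].
At the point, J = [[21.000, 9.000], [3.000, -9.000]] (det J = -216.000).
Solving J·Δ = −F gives Δ = (-0.885, -0.351).
Then the next iterate is (x₁, x₂)₁ = (2.115, 1.149).

(2.115, 1.149)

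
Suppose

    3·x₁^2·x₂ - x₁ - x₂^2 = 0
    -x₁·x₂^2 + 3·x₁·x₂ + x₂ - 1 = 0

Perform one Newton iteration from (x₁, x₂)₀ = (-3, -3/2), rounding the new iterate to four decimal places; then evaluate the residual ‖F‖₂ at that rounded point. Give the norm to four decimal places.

11.0216

At (-3, -3/2): F = (-39.7500, 17.7500).
Jacobian J = [[6·x₁·x₂ - 1, 3·x₁^2 - 2·x₂], [-x₂^2 + 3·x₂, -2·x₁·x₂ + 3·x₁ + 1]].
At the point, J = [[26.0000, 30.0000], [-6.7500, -17.0000]] (det J = -239.5000).
Solving J·Δ = −F gives Δ = (0.5981, 0.8066).
Then the next iterate is (x₁, x₂)₁ = (-2.4019, -0.6934).
Re-evaluating at (-2.4019, -0.6934): F = (-10.079834, 4.457874), so ‖F‖₂ = 11.0216.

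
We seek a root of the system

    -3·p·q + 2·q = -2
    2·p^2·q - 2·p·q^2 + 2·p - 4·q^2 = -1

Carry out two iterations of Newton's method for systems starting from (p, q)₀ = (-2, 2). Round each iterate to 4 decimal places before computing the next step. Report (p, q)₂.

At (-2, 2): F = (18.0000, 13.0000).
Jacobian J = [[-3·q, -3·p + 2], [4·p·q - 2·q^2 + 2, 2·p^2 - 4·p·q - 8·q]].
At the point, J = [[-6.0000, 8.0000], [-22.0000, 8.0000]] (det J = 128.0000).
Solving J·Δ = −F gives Δ = (-0.3125, -2.4844).
Then the next iterate is (p, q)₁ = (-2.3125, -0.4844).
Round to (-2.3125, -0.4844) and repeat: F = (-2.329325, -8.659157), J = [[1.4532, 8.9375], [6.011413, 10.089813]].
Δ = (1.3795, 0.0363), so (p, q)₂ = (-0.9330, -0.4481).

(-0.9330, -0.4481)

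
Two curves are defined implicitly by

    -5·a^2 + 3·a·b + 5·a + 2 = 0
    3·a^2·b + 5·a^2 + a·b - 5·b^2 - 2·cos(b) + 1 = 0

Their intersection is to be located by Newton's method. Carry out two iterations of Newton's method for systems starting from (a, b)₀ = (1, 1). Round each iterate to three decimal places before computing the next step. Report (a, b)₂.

(3.973, -0.305)

At (1, 1): F = (5.000, 3.91940).
Jacobian J = [[-10·a + 3·b + 5, 3·a], [6·a·b + 10·a + b, 3·a^2 + a - 10·b + 2·sin(b)]].
At the point, J = [[-2.000, 3.000], [17.000, -4.31706]] (det J = -42.36588).
Solving J·Δ = −F gives Δ = (-0.787, -2.191).
Then the next iterate is (a, b)₁ = (0.213, -1.191).
Round to (0.213, -1.191) and repeat: F = (2.07711, -7.02281), J = [[-0.703, 0.639], [-0.58310, 10.40163]].
Δ = (3.760, 0.886), so (a, b)₂ = (3.973, -0.305).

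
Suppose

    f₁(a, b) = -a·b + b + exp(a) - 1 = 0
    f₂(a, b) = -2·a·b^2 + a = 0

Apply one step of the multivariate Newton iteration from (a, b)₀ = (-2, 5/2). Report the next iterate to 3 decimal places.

(2.980, 4.213)

At (-2, 5/2): F = (6.63534, 23.000).
Jacobian J = [[-b + exp(a), -a + 1], [-2·b^2 + 1, -4·a·b]].
At the point, J = [[-2.36466, 3.000], [-11.500, 20.000]] (det J = -12.79329).
Solving J·Δ = −F gives Δ = (4.980, 1.713).
Then the next iterate is (a, b)₁ = (2.980, 4.213).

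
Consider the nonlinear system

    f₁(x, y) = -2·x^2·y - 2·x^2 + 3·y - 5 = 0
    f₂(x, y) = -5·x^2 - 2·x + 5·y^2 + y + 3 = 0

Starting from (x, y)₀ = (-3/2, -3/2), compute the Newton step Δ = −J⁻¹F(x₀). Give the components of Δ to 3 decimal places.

(-1.760, -1.313)

At (-3/2, -3/2): F = (-7.250, 4.500).
Jacobian J = [[-4·x·y - 4·x, -2·x^2 + 3], [-10·x - 2, 10·y + 1]].
At the point, J = [[-3.000, -1.500], [13.000, -14.000]] (det J = 61.500).
Solving J·Δ = −F gives Δ = (-1.760, -1.313).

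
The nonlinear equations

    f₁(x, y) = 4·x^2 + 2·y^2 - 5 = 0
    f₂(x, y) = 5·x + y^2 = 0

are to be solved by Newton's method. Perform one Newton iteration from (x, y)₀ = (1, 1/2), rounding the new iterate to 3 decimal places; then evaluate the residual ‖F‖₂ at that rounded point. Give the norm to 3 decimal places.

1216.423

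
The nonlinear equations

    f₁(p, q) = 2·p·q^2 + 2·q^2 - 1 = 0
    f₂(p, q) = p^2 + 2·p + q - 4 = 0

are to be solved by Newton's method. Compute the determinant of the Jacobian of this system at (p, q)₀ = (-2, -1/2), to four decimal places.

J = [[2·q^2, 4·p·q + 4·q], [2·p + 2, 1]].
At the point, J = [[0.5000, 2.0000], [-2.0000, 1.0000]].
det J = 4.5000.

4.5000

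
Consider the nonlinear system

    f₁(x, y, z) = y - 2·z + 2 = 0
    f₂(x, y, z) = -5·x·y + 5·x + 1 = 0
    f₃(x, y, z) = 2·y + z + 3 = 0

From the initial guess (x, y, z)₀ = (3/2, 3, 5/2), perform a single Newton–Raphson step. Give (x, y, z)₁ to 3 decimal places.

(3.550, -1.600, 0.200)

At (3/2, 3, 5/2): F = (0.000, -14.000, 11.500).
Jacobian J = [[0, 1, -2], [-5·y + 5, -5·x, 0], [0, 2, 1]].
At the point, J = [[0.000, 1.000, -2.000], [-10.000, -7.500, 0.000], [0.000, 2.000, 1.000]] (det J = 50.000).
Solving J·Δ = −F gives Δ = (2.050, -4.600, -2.300).
Then the next iterate is (x, y, z)₁ = (3.550, -1.600, 0.200).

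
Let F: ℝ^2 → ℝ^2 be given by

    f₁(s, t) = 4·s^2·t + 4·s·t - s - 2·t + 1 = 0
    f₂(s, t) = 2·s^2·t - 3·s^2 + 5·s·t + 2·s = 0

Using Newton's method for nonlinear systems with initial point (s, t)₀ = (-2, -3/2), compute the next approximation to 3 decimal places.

At (-2, -3/2): F = (-6.000, -13.000).
Jacobian J = [[8·s·t + 4·t - 1, 4·s^2 + 4·s - 2], [4·s·t - 6·s + 5·t + 2, 2·s^2 + 5·s]].
At the point, J = [[17.000, 6.000], [18.500, -2.000]] (det J = -145.000).
Solving J·Δ = −F gives Δ = (0.621, -0.759).
Then the next iterate is (s, t)₁ = (-1.379, -2.259).

(-1.379, -2.259)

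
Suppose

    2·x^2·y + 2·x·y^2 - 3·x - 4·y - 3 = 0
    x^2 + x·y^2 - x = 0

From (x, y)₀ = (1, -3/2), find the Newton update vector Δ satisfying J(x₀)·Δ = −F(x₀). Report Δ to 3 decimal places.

At (1, -3/2): F = (1.500, 2.250).
Jacobian J = [[4·x·y + 2·y^2 - 3, 2·x^2 + 4·x·y - 4], [2·x + y^2 - 1, 2·x·y]].
At the point, J = [[-4.500, -8.000], [3.250, -3.000]] (det J = 39.500).
Solving J·Δ = −F gives Δ = (-0.342, 0.380).

(-0.342, 0.380)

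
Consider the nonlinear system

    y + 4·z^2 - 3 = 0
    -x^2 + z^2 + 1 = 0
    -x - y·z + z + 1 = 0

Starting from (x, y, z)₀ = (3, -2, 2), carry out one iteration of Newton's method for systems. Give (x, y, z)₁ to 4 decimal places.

At (3, -2, 2): F = (11.0000, -4.0000, 4.0000).
Jacobian J = [[0, 1, 8·z], [-2·x, 0, 2·z], [-1, -z, -y + 1]].
At the point, J = [[0.0000, 1.0000, 16.0000], [-6.0000, 0.0000, 4.0000], [-1.0000, -2.0000, 3.0000]] (det J = 206.0000).
Solving J·Δ = −F gives Δ = (-1.1845, 1.4272, -0.7767).
Then the next iterate is (x, y, z)₁ = (1.8155, -0.5728, 1.2233).

(1.8155, -0.5728, 1.2233)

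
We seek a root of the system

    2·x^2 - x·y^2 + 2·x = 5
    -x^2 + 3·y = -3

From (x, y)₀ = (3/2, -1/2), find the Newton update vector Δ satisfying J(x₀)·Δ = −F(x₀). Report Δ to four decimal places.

At (3/2, -1/2): F = (2.1250, -0.7500).
Jacobian J = [[4·x - y^2 + 2, -2·x·y], [-2·x, 3]].
At the point, J = [[7.7500, 1.5000], [-3.0000, 3.0000]] (det J = 27.7500).
Solving J·Δ = −F gives Δ = (-0.2703, -0.0203).

(-0.2703, -0.0203)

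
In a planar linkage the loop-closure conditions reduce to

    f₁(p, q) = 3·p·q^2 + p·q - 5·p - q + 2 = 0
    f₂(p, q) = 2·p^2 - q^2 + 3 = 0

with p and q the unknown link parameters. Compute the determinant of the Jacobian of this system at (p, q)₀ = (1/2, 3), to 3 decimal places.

-167.000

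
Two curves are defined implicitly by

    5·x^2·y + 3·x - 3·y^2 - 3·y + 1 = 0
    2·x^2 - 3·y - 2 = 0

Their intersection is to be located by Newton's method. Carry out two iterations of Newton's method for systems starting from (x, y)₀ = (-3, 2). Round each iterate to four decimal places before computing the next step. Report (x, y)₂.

At (-3, 2): F = (64.0000, 10.0000).
Jacobian J = [[10·x·y + 3, 5·x^2 - 6·y - 3], [4·x, -3]].
At the point, J = [[-57.0000, 30.0000], [-12.0000, -3.0000]] (det J = 531.0000).
Solving J·Δ = −F gives Δ = (0.9266, -0.3729).
Then the next iterate is (x, y)₁ = (-2.0734, 1.6271).
Round to (-2.0734, 1.6271) and repeat: F = (16.930550, 1.716675), J = [[-30.736291, 8.732338], [-8.2936, -3.0000]].
Δ = (0.3996, -0.5324), so (x, y)₂ = (-1.6738, 1.0947).

(-1.6738, 1.0947)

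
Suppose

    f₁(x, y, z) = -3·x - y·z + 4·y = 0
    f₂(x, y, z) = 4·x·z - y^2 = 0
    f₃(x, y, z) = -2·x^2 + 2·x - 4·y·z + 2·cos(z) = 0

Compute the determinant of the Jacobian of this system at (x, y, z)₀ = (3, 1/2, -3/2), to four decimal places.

-421.1804

J = [[-3, -z + 4, -y], [4·z, -2·y, 4·x], [-4·x + 2, -4·z, -4·y - 2·sin(z)]].
At the point, J = [[-3.0000, 5.5000, -0.5000], [-6.0000, -1.0000, 12.0000], [-10.0000, 6.0000, -0.005010]].
det J = -421.1804.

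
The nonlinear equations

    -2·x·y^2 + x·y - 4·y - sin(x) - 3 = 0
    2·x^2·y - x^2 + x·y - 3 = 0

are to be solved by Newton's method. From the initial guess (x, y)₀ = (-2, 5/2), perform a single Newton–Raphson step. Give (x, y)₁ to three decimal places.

(-1.509, 2.271)

At (-2, 5/2): F = (7.90930, 8.000).
Jacobian J = [[-2·y^2 + y - cos(x), -4·x·y + x - 4], [4·x·y - 2·x + y, 2·x^2 + x]].
At the point, J = [[-9.58385, 14.000], [-13.500, 6.000]] (det J = 131.49688).
Solving J·Δ = −F gives Δ = (0.491, -0.229).
Then the next iterate is (x, y)₁ = (-1.509, 2.271).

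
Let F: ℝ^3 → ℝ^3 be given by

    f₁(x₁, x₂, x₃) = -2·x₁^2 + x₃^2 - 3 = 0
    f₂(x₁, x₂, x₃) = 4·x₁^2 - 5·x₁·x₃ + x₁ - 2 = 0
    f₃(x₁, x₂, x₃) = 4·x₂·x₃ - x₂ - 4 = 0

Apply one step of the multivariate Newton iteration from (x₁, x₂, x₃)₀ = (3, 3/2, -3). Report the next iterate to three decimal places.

(1.400, 0.246, -1.800)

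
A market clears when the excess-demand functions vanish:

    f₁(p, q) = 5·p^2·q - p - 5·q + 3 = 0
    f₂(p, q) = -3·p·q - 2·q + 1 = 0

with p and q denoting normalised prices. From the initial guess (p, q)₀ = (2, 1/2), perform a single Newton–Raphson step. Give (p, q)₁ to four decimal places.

At (2, 1/2): F = (8.5000, -3.0000).
Jacobian J = [[10·p·q - 1, 5·p^2 - 5], [-3·q, -3·p - 2]].
At the point, J = [[9.0000, 15.0000], [-1.5000, -8.0000]] (det J = -49.5000).
Solving J·Δ = −F gives Δ = (-0.4646, -0.2879).
Then the next iterate is (p, q)₁ = (1.5354, 0.2121).

(1.5354, 0.2121)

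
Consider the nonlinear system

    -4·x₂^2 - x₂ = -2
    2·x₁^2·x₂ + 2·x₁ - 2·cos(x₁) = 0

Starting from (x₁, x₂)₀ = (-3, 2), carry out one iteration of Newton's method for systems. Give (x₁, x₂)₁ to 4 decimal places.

At (-3, 2): F = (-16.0000, 31.979985).
Jacobian J = [[0, -8·x₂ - 1], [4·x₁·x₂ + 2·sin(x₁) + 2, 2·x₁^2]].
At the point, J = [[0.0000, -17.0000], [-22.282240, 18.0000]] (det J = -378.798080).
Solving J·Δ = −F gives Δ = (0.6749, -0.9412).
Then the next iterate is (x₁, x₂)₁ = (-2.3251, 1.0588).

(-2.3251, 1.0588)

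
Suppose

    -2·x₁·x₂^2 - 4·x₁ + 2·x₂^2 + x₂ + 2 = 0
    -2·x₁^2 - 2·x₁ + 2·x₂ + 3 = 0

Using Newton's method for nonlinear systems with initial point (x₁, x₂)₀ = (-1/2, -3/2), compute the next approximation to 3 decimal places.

(0.824, -1.750)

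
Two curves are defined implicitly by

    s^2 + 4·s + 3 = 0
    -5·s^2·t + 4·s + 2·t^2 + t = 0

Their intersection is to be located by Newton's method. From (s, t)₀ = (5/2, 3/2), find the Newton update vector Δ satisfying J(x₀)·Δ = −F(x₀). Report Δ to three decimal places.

(-2.139, 1.682)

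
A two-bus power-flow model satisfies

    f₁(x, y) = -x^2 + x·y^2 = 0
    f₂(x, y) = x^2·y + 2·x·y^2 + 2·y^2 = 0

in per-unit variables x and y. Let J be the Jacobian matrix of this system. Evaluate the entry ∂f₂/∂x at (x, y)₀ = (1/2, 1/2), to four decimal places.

1.0000

∂f₂/∂x = 2·x·y + 2·y^2.
At (1/2, 1/2) this is 1.0000.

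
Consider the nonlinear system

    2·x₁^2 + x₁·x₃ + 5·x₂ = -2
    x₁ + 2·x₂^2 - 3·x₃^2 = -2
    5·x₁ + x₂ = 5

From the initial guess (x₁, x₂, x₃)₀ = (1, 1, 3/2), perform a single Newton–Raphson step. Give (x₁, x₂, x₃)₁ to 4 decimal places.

(1.2249, -1.1247, 0.3862)

At (1, 1, 3/2): F = (10.5000, -1.7500, 1.0000).
Jacobian J = [[4·x₁ + x₃, 5, x₁], [1, 4·x₂, -6·x₃], [5, 1, 0]].
At the point, J = [[5.5000, 5.0000, 1.0000], [1.0000, 4.0000, -9.0000], [5.0000, 1.0000, 0.0000]] (det J = -194.5000).
Solving J·Δ = −F gives Δ = (0.2249, -2.1247, -1.1138).
Then the next iterate is (x₁, x₂, x₃)₁ = (1.2249, -1.1247, 0.3862).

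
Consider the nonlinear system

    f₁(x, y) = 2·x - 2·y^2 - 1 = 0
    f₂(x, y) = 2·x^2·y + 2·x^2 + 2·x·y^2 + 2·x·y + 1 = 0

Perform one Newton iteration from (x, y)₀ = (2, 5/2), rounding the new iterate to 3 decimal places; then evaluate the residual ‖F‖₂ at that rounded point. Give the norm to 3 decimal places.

19.314

At (2, 5/2): F = (-9.500, 64.000).
Jacobian J = [[2, -4·y], [4·x·y + 4·x + 2·y^2 + 2·y, 2·x^2 + 4·x·y + 2·x]].
At the point, J = [[2.000, -10.000], [45.500, 32.000]] (det J = 519.000).
Solving J·Δ = −F gives Δ = (-0.647, -1.079).
Then the next iterate is (x, y)₁ = (1.353, 1.421).
Re-evaluating at (1.353, 1.421): F = (-2.33248, 19.17310), so ‖F‖₂ = 19.314.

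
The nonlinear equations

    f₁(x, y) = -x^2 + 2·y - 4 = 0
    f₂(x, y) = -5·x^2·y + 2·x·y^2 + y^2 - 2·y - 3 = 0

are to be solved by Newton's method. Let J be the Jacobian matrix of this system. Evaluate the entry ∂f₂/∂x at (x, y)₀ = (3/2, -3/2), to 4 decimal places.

27.0000

∂f₂/∂x = -10·x·y + 2·y^2.
At (3/2, -3/2) this is 27.0000.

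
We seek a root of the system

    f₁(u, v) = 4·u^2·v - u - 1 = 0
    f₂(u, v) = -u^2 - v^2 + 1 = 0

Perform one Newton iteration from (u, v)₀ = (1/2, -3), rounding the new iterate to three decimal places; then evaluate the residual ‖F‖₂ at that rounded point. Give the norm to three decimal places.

At (1/2, -3): F = (-4.500, -8.250).
Jacobian J = [[8·u·v - 1, 4·u^2], [-2·u, -2·v]].
At the point, J = [[-13.000, 1.000], [-1.000, 6.000]] (det J = -77.000).
Solving J·Δ = −F gives Δ = (-0.244, 1.334).
Then the next iterate is (u, v)₁ = (0.256, -1.666).
Re-evaluating at (0.256, -1.666): F = (-1.69273, -1.84109), so ‖F‖₂ = 2.501.

2.501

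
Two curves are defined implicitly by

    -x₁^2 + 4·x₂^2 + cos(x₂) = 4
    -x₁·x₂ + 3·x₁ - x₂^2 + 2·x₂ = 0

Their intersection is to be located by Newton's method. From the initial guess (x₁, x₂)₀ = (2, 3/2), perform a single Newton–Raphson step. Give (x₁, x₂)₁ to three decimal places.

At (2, 3/2): F = (1.07074, 3.750).
Jacobian J = [[-2·x₁, 8·x₂ - sin(x₂)], [-x₂ + 3, -x₁ - 2·x₂ + 2]].
At the point, J = [[-4.000, 11.00251], [1.500, -3.000]] (det J = -4.50376).
Solving J·Δ = −F gives Δ = (-9.874, -3.687).
Then the next iterate is (x₁, x₂)₁ = (-7.874, -2.187).

(-7.874, -2.187)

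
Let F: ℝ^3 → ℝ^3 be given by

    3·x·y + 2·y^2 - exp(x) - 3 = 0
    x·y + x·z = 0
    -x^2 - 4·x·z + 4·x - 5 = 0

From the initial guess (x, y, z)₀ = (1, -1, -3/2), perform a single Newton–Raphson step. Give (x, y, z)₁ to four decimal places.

(-0.3216, -0.1608, -3.1433)

At (1, -1, -3/2): F = (-6.718282, -2.5000, 4.0000).
Jacobian J = [[3·y - exp(x), 3·x + 4·y, 0], [y + z, x, x], [-2·x - 4·z + 4, 0, -4·x]].
At the point, J = [[-5.718282, -1.0000, 0.0000], [-2.5000, 1.0000, 1.0000], [8.0000, 0.0000, -4.0000]] (det J = 24.873127).
Solving J·Δ = −F gives Δ = (-1.3216, 0.8392, -1.6433).
Then the next iterate is (x, y, z)₁ = (-0.3216, -0.1608, -3.1433).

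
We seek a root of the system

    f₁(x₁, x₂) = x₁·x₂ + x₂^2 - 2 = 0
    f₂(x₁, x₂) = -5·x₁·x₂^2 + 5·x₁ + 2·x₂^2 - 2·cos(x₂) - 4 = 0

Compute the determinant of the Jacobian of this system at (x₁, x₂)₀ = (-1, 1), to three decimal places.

15.683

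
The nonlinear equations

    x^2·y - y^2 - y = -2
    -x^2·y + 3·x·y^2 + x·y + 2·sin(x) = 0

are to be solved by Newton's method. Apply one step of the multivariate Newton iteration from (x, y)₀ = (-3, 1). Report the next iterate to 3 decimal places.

(-1.921, 0.579)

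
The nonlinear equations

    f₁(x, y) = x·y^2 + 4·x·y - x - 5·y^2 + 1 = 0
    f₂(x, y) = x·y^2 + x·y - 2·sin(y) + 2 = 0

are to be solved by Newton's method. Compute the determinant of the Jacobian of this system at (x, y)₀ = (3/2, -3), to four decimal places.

-139.9199

J = [[y^2 + 4·y - 1, 2·x·y + 4·x - 10·y], [y^2 + y, 2·x·y + x - 2·cos(y)]].
At the point, J = [[-4.0000, 27.0000], [6.0000, -5.520015]].
det J = -139.9199.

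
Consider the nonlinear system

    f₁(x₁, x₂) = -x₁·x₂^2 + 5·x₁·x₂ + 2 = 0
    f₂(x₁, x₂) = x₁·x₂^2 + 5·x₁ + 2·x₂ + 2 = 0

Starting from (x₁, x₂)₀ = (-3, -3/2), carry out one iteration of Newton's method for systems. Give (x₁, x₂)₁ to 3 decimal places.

At (-3, -3/2): F = (31.250, -22.750).
Jacobian J = [[-x₂^2 + 5·x₂, -2·x₁·x₂ + 5·x₁], [x₂^2 + 5, 2·x₁·x₂ + 2]].
At the point, J = [[-9.750, -24.000], [7.250, 11.000]] (det J = 66.750).
Solving J·Δ = −F gives Δ = (3.030, 0.071).
Then the next iterate is (x₁, x₂)₁ = (0.030, -1.429).

(0.030, -1.429)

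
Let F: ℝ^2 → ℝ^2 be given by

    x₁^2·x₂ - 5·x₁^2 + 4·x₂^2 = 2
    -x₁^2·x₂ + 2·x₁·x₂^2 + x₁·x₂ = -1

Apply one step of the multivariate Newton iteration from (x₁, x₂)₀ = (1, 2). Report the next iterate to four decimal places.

(0.5667, 1.2000)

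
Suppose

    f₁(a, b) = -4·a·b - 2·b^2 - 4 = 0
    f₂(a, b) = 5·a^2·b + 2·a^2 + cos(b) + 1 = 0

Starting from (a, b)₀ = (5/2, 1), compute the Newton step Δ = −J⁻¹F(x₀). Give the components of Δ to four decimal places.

(-0.4005, -1.0284)

At (5/2, 1): F = (-16.0000, 45.290302).
Jacobian J = [[-4·b, -4·a - 4·b], [10·a·b + 4·a, 5·a^2 - sin(b)]].
At the point, J = [[-4.0000, -14.0000], [35.0000, 30.408529]] (det J = 368.365884).
Solving J·Δ = −F gives Δ = (-0.4005, -1.0284).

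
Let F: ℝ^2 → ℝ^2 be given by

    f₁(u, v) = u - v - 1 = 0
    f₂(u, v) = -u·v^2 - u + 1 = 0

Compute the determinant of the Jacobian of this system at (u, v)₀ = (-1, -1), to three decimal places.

-4.000

J = [[1, -1], [-v^2 - 1, -2·u·v]].
At the point, J = [[1.000, -1.000], [-2.000, -2.000]].
det J = -4.000.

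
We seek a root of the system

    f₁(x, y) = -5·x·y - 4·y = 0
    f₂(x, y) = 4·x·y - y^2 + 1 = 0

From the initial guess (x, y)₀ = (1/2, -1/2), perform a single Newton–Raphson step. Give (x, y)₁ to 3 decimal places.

At (1/2, -1/2): F = (3.250, -0.250).
Jacobian J = [[-5·y, -5·x - 4], [4·y, 4·x - 2·y]].
At the point, J = [[2.500, -6.500], [-2.000, 3.000]] (det J = -5.500).
Solving J·Δ = −F gives Δ = (1.477, 1.068).
Then the next iterate is (x, y)₁ = (1.977, 0.568).

(1.977, 0.568)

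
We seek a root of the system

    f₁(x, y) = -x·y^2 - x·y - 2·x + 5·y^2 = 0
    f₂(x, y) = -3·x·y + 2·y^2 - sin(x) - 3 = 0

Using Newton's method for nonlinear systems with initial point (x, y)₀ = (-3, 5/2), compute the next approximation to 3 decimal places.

At (-3, 5/2): F = (63.500, 32.14112).
Jacobian J = [[-y^2 - y - 2, -2·x·y - x + 10·y], [-3·y - cos(x), -3·x + 4·y]].
At the point, J = [[-10.750, 43.000], [-6.51001, 19.000]] (det J = 75.68032).
Solving J·Δ = −F gives Δ = (2.320, -0.897).
Then the next iterate is (x, y)₁ = (-0.680, 1.603).

(-0.680, 1.603)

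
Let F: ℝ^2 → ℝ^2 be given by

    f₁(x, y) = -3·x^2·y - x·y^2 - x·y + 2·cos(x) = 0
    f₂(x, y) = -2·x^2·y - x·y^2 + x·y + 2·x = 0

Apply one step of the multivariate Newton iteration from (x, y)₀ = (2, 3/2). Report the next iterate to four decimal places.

(0.1424, 2.3724)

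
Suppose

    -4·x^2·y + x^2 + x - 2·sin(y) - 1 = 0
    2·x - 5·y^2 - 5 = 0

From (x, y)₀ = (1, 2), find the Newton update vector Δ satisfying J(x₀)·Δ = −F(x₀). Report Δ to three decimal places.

(-0.389, -1.189)

At (1, 2): F = (-8.81859, -23.000).
Jacobian J = [[-8·x·y + 2·x + 1, -4·x^2 - 2·cos(y)], [2, -10·y]].
At the point, J = [[-13.000, -3.16771], [2.000, -20.000]] (det J = 266.33541).
Solving J·Δ = −F gives Δ = (-0.389, -1.189).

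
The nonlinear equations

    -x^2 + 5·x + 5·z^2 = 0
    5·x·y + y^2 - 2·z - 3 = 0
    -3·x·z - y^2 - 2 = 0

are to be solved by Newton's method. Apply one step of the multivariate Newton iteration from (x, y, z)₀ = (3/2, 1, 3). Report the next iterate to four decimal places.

(0.4025, 1.2931, 1.3982)

At (3/2, 1, 3): F = (50.2500, -0.5000, -16.5000).
Jacobian J = [[-2·x + 5, 0, 10·z], [5·y, 5·x + 2·y, -2], [-3·z, -2·y, -3·x]].
At the point, J = [[2.0000, 0.0000, 30.0000], [5.0000, 9.5000, -2.0000], [-9.0000, -2.0000, -4.5000]] (det J = 2171.5000).
Solving J·Δ = −F gives Δ = (-1.0975, 0.2931, -1.6018).
Then the next iterate is (x, y, z)₁ = (0.4025, 1.2931, 1.3982).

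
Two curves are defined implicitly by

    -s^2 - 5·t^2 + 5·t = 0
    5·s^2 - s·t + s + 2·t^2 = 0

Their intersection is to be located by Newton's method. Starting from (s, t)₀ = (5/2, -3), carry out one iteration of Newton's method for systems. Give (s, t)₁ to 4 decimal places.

(1.3190, -1.2759)

At (5/2, -3): F = (-66.2500, 59.2500).
Jacobian J = [[-2·s, -10·t + 5], [10·s - t + 1, -s + 4·t]].
At the point, J = [[-5.0000, 35.0000], [29.0000, -14.5000]] (det J = -942.5000).
Solving J·Δ = −F gives Δ = (-1.1810, 1.7241).
Then the next iterate is (s, t)₁ = (1.3190, -1.2759).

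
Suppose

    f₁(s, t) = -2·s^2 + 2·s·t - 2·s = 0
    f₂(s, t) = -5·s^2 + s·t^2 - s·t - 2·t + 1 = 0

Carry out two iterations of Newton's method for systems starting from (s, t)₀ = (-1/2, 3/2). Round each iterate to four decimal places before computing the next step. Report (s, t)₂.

At (-1/2, 3/2): F = (-1.0000, -3.6250).
Jacobian J = [[-4·s + 2·t - 2, 2·s], [-10·s + t^2 - t, 2·s·t - s - 2]].
At the point, J = [[3.0000, -1.0000], [5.7500, -3.0000]] (det J = -3.2500).
Solving J·Δ = −F gives Δ = (-0.1923, -1.5769).
Then the next iterate is (s, t)₁ = (-0.6923, -0.0769).
Round to (-0.6923, -0.0769) and repeat: F = (0.532517, -1.299928), J = [[0.6154, -1.3846], [7.005814, -1.201224]].
Δ = (0.2722, 0.5056), so (s, t)₂ = (-0.4201, 0.4287).

(-0.4201, 0.4287)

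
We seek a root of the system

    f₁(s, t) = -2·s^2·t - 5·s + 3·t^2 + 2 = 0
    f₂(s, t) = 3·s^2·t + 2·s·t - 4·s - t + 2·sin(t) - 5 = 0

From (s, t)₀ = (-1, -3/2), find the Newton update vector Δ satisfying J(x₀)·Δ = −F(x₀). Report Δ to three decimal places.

(1.496, 0.027)

At (-1, -3/2): F = (16.750, -2.99499).
Jacobian J = [[-4·s·t - 5, -2·s^2 + 6·t], [6·s·t + 2·t - 4, 3·s^2 + 2·s + 2·cos(t) - 1]].
At the point, J = [[-11.000, -11.000], [2.000, 0.14147]] (det J = 20.44378).
Solving J·Δ = −F gives Δ = (1.496, 0.027).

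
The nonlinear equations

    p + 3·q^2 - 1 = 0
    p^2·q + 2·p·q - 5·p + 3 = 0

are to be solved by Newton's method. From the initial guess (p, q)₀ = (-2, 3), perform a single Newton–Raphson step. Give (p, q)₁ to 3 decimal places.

(-0.818, 1.601)

At (-2, 3): F = (24.000, 13.000).
Jacobian J = [[1, 6·q], [2·p·q + 2·q - 5, p^2 + 2·p]].
At the point, J = [[1.000, 18.000], [-11.000, 0.000]] (det J = 198.000).
Solving J·Δ = −F gives Δ = (1.182, -1.399).
Then the next iterate is (p, q)₁ = (-0.818, 1.601).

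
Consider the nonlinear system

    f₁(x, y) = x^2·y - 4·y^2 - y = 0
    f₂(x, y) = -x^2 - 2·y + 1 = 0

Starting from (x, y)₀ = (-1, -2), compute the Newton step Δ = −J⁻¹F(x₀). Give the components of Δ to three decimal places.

(-0.800, 1.200)

At (-1, -2): F = (-16.000, 4.000).
Jacobian J = [[2·x·y, x^2 - 8·y - 1], [-2·x, -2]].
At the point, J = [[4.000, 16.000], [2.000, -2.000]] (det J = -40.000).
Solving J·Δ = −F gives Δ = (-0.800, 1.200).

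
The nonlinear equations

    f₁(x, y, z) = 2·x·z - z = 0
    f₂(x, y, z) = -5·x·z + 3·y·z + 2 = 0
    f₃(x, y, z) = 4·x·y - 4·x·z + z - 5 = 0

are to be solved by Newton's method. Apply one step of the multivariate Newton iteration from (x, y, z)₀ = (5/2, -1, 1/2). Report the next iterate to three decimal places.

At (5/2, -1, 1/2): F = (2.000, -5.750, -19.500).
Jacobian J = [[2·z, 0, 2·x - 1], [-5·z, 3·z, -5·x + 3·y], [4·y - 4·z, 4·x, -4·x + 1]].
At the point, J = [[1.000, 0.000, 4.000], [-2.500, 1.500, -15.500], [-6.000, 10.000, -9.000]] (det J = 77.500).
Solving J·Δ = −F gives Δ = (-2.194, 0.677, 0.048).
Then the next iterate is (x, y, z)₁ = (0.306, -0.323, 0.548).

(0.306, -0.323, 0.548)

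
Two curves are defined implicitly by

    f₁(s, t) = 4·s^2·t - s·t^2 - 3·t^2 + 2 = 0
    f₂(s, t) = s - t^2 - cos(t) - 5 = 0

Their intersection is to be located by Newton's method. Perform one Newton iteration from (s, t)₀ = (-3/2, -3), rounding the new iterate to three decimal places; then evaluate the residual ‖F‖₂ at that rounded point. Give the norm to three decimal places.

8.919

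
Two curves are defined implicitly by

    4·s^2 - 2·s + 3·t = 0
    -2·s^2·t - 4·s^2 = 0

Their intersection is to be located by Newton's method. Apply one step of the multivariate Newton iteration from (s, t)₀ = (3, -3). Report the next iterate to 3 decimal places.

(2.000, -2.667)

At (3, -3): F = (21.000, 18.000).
Jacobian J = [[8·s - 2, 3], [-4·s·t - 8·s, -2·s^2]].
At the point, J = [[22.000, 3.000], [12.000, -18.000]] (det J = -432.000).
Solving J·Δ = −F gives Δ = (-1.000, 0.333).
Then the next iterate is (s, t)₁ = (2.000, -2.667).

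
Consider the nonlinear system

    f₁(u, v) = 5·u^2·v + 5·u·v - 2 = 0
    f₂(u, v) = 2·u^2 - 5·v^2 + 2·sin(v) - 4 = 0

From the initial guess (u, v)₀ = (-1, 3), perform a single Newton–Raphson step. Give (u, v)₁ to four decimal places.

At (-1, 3): F = (-2.0000, -46.717760).
Jacobian J = [[10·u·v + 5·v, 5·u^2 + 5·u], [4·u, -10·v + 2·cos(v)]].
At the point, J = [[-15.0000, 0.0000], [-4.0000, -31.979985]] (det J = 479.699775).
Solving J·Δ = −F gives Δ = (-0.1333, -1.4442).
Then the next iterate is (u, v)₁ = (-1.1333, 1.5558).

(-1.1333, 1.5558)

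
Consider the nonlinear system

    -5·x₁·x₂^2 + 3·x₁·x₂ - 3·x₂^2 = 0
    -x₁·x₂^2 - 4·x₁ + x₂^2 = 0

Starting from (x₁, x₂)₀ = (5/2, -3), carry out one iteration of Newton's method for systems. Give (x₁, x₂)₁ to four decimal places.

At (5/2, -3): F = (-162.0000, -23.5000).
Jacobian J = [[-5·x₂^2 + 3·x₂, -10·x₁·x₂ + 3·x₁ - 6·x₂], [-x₂^2 - 4, -2·x₁·x₂ + 2·x₂]].
At the point, J = [[-54.0000, 100.5000], [-13.0000, 9.0000]] (det J = 820.5000).
Solving J·Δ = −F gives Δ = (-1.1015, 1.0201).
Then the next iterate is (x₁, x₂)₁ = (1.3985, -1.9799).

(1.3985, -1.9799)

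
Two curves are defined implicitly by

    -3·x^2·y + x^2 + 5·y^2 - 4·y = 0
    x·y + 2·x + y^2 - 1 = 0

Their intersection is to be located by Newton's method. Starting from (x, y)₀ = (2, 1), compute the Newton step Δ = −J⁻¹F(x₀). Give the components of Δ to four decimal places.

At (2, 1): F = (-7.0000, 6.0000).
Jacobian J = [[-6·x·y + 2·x, -3·x^2 + 10·y - 4], [y + 2, x + 2·y]].
At the point, J = [[-8.0000, -6.0000], [3.0000, 4.0000]] (det J = -14.0000).
Solving J·Δ = −F gives Δ = (0.5714, -1.9286).

(0.5714, -1.9286)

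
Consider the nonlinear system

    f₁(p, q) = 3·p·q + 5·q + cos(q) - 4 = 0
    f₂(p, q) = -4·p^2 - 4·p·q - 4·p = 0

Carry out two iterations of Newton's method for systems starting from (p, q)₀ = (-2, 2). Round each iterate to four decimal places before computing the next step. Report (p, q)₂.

At (-2, 2): F = (-6.416147, 8.0000).
Jacobian J = [[3·q, 3·p - sin(q) + 5], [-8·p - 4·q - 4, -4·p]].
At the point, J = [[6.0000, -1.909297], [4.0000, 8.0000]] (det J = 55.637190).
Solving J·Δ = −F gives Δ = (0.6480, -1.3240).
Then the next iterate is (p, q)₁ = (-1.3520, 0.6760).
Round to (-1.3520, 0.6760) and repeat: F = (-2.581774, 1.752192), J = [[2.0280, 0.318322], [4.1120, 5.4080]].
Δ = (1.5033, -1.4671), so (p, q)₂ = (0.1513, -0.7911).

(0.1513, -0.7911)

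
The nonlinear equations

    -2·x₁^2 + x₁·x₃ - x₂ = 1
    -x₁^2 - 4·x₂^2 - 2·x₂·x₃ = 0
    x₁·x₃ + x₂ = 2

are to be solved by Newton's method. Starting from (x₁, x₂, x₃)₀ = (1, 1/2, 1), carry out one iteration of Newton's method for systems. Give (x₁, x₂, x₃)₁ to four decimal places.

At (1, 1/2, 1): F = (-2.5000, -3.0000, -0.5000).
Jacobian J = [[-4·x₁ + x₃, -1, x₁], [-2·x₁, -8·x₂ - 2·x₃, -2·x₂], [x₃, 1, x₁]].
At the point, J = [[-3.0000, -1.0000, 1.0000], [-2.0000, -6.0000, -1.0000], [1.0000, 1.0000, 1.0000]] (det J = 18.0000).
Solving J·Δ = −F gives Δ = (-0.1667, -0.6667, 1.3333).
Then the next iterate is (x₁, x₂, x₃)₁ = (0.8333, -0.1667, 2.3333).

(0.8333, -0.1667, 2.3333)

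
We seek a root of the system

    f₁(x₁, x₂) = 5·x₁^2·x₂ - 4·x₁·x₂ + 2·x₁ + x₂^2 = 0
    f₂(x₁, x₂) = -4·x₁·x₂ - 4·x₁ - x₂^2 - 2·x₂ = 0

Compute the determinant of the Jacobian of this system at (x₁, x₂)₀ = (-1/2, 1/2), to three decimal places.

28.000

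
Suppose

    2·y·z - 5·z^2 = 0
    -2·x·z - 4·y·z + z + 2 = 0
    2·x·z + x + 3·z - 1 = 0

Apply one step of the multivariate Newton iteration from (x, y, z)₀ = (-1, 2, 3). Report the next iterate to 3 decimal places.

At (-1, 2, 3): F = (-33.000, -13.000, 1.000).
Jacobian J = [[0, 2·z, 2·y - 10·z], [-2·z, -4·z, -2·x - 4·y + 1], [2·z + 1, 0, 2·x + 3]].
At the point, J = [[0.000, 6.000, -26.000], [-6.000, -12.000, -5.000], [7.000, 0.000, 1.000]] (det J = -2358.000).
Solving J·Δ = −F gives Δ = (0.056, -0.531, -1.392).
Then the next iterate is (x, y, z)₁ = (-0.944, 1.469, 1.608).

(-0.944, 1.469, 1.608)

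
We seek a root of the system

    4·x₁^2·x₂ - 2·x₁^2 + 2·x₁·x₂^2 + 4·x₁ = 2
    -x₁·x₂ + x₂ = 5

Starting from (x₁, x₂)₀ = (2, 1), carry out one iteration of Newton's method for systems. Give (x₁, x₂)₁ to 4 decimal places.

At (2, 1): F = (18.0000, -6.0000).
Jacobian J = [[8·x₁·x₂ - 4·x₁ + 2·x₂^2 + 4, 4·x₁^2 + 4·x₁·x₂], [-x₂, -x₁ + 1]].
At the point, J = [[14.0000, 24.0000], [-1.0000, -1.0000]] (det J = 10.0000).
Solving J·Δ = −F gives Δ = (-12.6000, 6.6000).
Then the next iterate is (x₁, x₂)₁ = (-10.6000, 7.6000).

(-10.6000, 7.6000)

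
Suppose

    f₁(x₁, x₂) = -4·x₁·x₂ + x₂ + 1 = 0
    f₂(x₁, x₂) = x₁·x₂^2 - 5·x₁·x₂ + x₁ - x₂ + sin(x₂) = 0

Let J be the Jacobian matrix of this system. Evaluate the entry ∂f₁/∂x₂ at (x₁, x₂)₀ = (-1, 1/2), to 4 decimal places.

5.0000

∂f₁/∂x₂ = -4·x₁ + 1.
At (-1, 1/2) this is 5.0000.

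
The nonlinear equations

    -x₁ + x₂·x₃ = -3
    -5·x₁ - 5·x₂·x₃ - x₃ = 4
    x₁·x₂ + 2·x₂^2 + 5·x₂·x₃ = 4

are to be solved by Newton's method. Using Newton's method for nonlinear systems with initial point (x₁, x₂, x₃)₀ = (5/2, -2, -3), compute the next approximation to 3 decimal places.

At (5/2, -2, -3): F = (6.500, -43.500, 29.000).
Jacobian J = [[-1, x₃, x₂], [-5, -5·x₃, -5·x₂ - 1], [x₂, x₁ + 4·x₂ + 5·x₃, 5·x₂]].
At the point, J = [[-1.000, -3.000, -2.000], [-5.000, 15.000, 9.000], [-2.000, -20.500, -10.000]] (det J = -95.500).
Solving J·Δ = −F gives Δ = (-1.751, -1.592, 6.513).
Then the next iterate is (x₁, x₂, x₃)₁ = (0.749, -3.592, 3.513).

(0.749, -3.592, 3.513)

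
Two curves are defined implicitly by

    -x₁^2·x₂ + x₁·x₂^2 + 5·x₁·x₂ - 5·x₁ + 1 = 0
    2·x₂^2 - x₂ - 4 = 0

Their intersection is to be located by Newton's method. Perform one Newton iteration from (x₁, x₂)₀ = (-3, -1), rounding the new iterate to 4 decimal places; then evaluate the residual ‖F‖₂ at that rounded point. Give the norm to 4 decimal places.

3.9080

At (-3, -1): F = (37.0000, -1.0000).
Jacobian J = [[-2·x₁·x₂ + x₂^2 + 5·x₂ - 5, -x₁^2 + 2·x₁·x₂ + 5·x₁], [0, 4·x₂ - 1]].
At the point, J = [[-15.0000, -18.0000], [0.0000, -5.0000]] (det J = 75.0000).
Solving J·Δ = −F gives Δ = (2.7067, -0.2000).
Then the next iterate is (x₁, x₂)₁ = (-0.2933, -1.2000).
Re-evaluating at (-0.2933, -1.2000): F = (3.907178, 0.0800), so ‖F‖₂ = 3.9080.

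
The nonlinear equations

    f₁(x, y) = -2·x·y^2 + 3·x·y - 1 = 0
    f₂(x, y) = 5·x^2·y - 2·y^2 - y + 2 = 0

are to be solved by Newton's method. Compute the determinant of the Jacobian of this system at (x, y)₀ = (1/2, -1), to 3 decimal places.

J = [[-2·y^2 + 3·y, -4·x·y + 3·x], [10·x·y, 5·x^2 - 4·y - 1]].
At the point, J = [[-5.000, 3.500], [-5.000, 4.250]].
det J = -3.750.

-3.750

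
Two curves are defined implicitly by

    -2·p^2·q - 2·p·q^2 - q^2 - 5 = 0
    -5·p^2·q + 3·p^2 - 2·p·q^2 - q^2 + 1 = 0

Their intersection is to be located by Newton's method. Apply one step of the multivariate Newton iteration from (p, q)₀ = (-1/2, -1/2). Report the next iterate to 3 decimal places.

At (-1/2, -1/2): F = (-4.750, 2.375).
Jacobian J = [[-4·p·q - 2·q^2, -2·p^2 - 4·p·q - 2·q], [-10·p·q + 6·p - 2·q^2, -5·p^2 - 4·p·q - 2·q]].
At the point, J = [[-1.500, -0.500], [-6.000, -1.250]] (det J = -1.125).
Solving J·Δ = −F gives Δ = (6.333, -28.500).
Then the next iterate is (p, q)₁ = (5.833, -29.000).

(5.833, -29.000)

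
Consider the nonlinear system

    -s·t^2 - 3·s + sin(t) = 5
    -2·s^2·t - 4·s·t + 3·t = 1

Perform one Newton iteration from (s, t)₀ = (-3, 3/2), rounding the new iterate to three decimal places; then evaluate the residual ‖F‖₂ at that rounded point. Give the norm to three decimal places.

At (-3, 3/2): F = (11.74749, -5.500).
Jacobian J = [[-t^2 - 3, -2·s·t + cos(t)], [-4·s·t - 4·t, -2·s^2 - 4·s + 3]].
At the point, J = [[-5.250, 9.07074], [12.000, -3.000]] (det J = -93.09885).
Solving J·Δ = −F gives Δ = (0.157, -1.204).
Then the next iterate is (s, t)₁ = (-2.843, 0.296).
Re-evaluating at (-2.843, 0.296): F = (4.06979, -1.53082), so ‖F‖₂ = 4.348.

4.348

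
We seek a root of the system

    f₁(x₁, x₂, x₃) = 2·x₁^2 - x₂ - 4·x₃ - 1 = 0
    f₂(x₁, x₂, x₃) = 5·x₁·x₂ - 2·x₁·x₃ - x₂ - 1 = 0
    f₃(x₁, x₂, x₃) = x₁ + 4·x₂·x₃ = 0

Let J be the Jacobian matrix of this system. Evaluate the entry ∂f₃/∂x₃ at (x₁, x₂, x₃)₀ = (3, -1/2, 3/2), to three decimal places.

∂f₃/∂x₃ = 4·x₂.
At (3, -1/2, 3/2) this is -2.000.

-2.000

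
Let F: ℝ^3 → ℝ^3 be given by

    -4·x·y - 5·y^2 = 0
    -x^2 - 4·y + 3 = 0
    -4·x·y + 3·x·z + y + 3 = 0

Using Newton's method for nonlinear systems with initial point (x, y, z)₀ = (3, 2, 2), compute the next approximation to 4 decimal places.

At (3, 2, 2): F = (-44.0000, -14.0000, -1.0000).
Jacobian J = [[-4·y, -4·x - 10·y, 0], [-2·x, -4, 0], [-4·y + 3·z, -4·x + 1, 3·x]].
At the point, J = [[-8.0000, -32.0000, 0.0000], [-6.0000, -4.0000, 0.0000], [-2.0000, -11.0000, 9.0000]] (det J = -1440.0000).
Solving J·Δ = −F gives Δ = (-1.7000, -0.9500, -1.4278).
Then the next iterate is (x, y, z)₁ = (1.3000, 1.0500, 0.5722).

(1.3000, 1.0500, 0.5722)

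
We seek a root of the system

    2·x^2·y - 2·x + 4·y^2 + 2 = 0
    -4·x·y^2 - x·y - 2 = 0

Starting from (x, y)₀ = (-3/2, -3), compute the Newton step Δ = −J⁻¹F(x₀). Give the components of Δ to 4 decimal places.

(-0.0188, 1.3948)

At (-3/2, -3): F = (27.5000, 47.5000).
Jacobian J = [[4·x·y - 2, 2·x^2 + 8·y], [-4·y^2 - y, -8·x·y - x]].
At the point, J = [[16.0000, -19.5000], [-33.0000, -34.5000]] (det J = -1195.5000).
Solving J·Δ = −F gives Δ = (-0.0188, 1.3948).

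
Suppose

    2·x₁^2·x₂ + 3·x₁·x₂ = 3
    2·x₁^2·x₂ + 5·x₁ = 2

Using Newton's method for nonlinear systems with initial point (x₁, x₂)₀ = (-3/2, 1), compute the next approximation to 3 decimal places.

At (-3/2, 1): F = (-3.000, -5.000).
Jacobian J = [[4·x₁·x₂ + 3·x₂, 2·x₁^2 + 3·x₁], [4·x₁·x₂ + 5, 2·x₁^2]].
At the point, J = [[-3.000, 0.000], [-1.000, 4.500]] (det J = -13.500).
Solving J·Δ = −F gives Δ = (-1.000, 0.889).
Then the next iterate is (x₁, x₂)₁ = (-2.500, 1.889).

(-2.500, 1.889)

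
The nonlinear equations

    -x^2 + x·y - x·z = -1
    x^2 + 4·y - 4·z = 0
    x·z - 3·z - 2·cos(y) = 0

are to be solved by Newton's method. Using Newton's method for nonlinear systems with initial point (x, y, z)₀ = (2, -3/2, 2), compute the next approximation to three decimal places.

At (2, -3/2, 2): F = (-10.000, -10.000, -2.14147).
Jacobian J = [[-2·x + y - z, x, -x], [2·x, 4, -4], [z, 2·sin(y), x - 3]].
At the point, J = [[-7.500, 2.000, -2.000], [4.000, 4.000, -4.000], [2.000, -1.99499, -1.000]] (det J = 113.80962).
Solving J·Δ = −F gives Δ = (-0.526, -0.056, -3.082).
Then the next iterate is (x, y, z)₁ = (1.474, -1.556, -1.082).

(1.474, -1.556, -1.082)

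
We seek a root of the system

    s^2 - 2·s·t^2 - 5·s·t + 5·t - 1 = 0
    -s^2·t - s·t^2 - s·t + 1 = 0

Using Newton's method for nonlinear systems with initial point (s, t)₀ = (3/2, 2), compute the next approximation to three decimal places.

(0.502, 1.946)

At (3/2, 2): F = (-15.750, -12.500).
Jacobian J = [[2·s - 2·t^2 - 5·t, -4·s·t - 5·s + 5], [-2·s·t - t^2 - t, -s^2 - 2·s·t - s]].
At the point, J = [[-15.000, -14.500], [-12.000, -9.750]] (det J = -27.750).
Solving J·Δ = −F gives Δ = (-0.998, -0.054).
Then the next iterate is (s, t)₁ = (0.502, 1.946).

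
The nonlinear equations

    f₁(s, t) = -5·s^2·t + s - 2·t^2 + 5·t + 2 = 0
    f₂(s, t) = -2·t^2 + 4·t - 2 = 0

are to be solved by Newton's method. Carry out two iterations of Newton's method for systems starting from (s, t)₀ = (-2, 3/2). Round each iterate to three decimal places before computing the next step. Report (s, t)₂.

At (-2, 3/2): F = (-27.000, -0.500).
Jacobian J = [[-10·s·t + 1, -5·s^2 - 4·t + 5], [0, -4·t + 4]].
At the point, J = [[31.000, -21.000], [0.000, -2.000]] (det J = -62.000).
Solving J·Δ = −F gives Δ = (0.702, -0.250).
Then the next iterate is (s, t)₁ = (-1.298, 1.250).
Round to (-1.298, 1.250) and repeat: F = (-6.70303, -0.125), J = [[17.225, -8.42402], [0.000, -1.000]].
Δ = (0.328, -0.125), so (s, t)₂ = (-0.970, 1.125).

(-0.970, 1.125)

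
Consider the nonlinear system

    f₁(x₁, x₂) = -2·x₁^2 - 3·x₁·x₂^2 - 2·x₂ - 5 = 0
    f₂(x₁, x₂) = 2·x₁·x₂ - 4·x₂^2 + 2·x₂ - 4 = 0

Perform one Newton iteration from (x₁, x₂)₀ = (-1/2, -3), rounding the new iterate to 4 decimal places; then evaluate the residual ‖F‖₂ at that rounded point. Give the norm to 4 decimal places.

At (-1/2, -3): F = (14.0000, -43.0000).
Jacobian J = [[-4·x₁ - 3·x₂^2, -6·x₁·x₂ - 2], [2·x₂, 2·x₁ - 8·x₂ + 2]].
At the point, J = [[-25.0000, -11.0000], [-6.0000, 25.0000]] (det J = -691.0000).
Solving J·Δ = −F gives Δ = (-0.1780, 1.6773).
Then the next iterate is (x₁, x₂)₁ = (-0.6780, -1.3227).
Re-evaluating at (-0.6780, -1.3227): F = (0.284587, -11.849960), so ‖F‖₂ = 11.8534.

11.8534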